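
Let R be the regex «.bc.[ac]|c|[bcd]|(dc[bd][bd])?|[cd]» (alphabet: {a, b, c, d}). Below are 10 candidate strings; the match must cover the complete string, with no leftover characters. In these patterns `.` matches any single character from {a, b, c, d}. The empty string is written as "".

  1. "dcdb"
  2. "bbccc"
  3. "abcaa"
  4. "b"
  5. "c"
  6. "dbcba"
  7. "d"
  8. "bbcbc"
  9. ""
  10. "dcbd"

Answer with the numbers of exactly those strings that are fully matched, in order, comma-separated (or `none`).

1, 2, 3, 4, 5, 6, 7, 8, 9, 10

1 → match
2 → match
3 → match
4 → match
5 → match
6 → match
7 → match
8 → match
9 → match
10 → match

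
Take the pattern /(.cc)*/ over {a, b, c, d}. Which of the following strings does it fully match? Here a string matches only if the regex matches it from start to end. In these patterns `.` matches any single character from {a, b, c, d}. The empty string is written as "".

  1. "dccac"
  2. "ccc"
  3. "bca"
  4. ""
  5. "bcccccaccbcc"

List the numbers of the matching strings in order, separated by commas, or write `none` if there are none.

2, 4, 5

1 → no match
2 → match
3 → no match
4 → match
5 → match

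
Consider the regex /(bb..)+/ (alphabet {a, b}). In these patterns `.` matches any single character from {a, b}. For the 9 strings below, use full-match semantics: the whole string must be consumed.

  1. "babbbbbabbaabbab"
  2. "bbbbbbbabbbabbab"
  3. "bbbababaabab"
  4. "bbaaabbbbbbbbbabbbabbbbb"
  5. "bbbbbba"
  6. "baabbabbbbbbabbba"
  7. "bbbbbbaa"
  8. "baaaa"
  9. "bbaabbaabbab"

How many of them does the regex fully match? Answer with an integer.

1 → no match — must start with "bb"
2 → match
3. "bbbababaabab" → no match
4 → no match
5. "bbbbbba" → no match
6 → no match — must start with "bb"
7. "bbbbbbaa" → match
8. "baaaa" → no match — must start with "bb"
9. "bbaabbaabbab" → match
Total matched: 3

3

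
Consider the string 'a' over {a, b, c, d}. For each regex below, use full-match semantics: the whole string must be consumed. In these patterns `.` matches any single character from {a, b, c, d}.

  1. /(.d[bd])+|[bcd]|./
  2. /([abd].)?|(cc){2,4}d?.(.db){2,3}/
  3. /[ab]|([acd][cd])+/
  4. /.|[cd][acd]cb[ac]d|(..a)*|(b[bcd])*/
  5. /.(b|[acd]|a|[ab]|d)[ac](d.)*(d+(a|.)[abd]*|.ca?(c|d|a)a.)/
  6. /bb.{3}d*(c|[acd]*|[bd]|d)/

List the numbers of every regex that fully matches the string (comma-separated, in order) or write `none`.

1, 3, 4

1 → match
2 → no match
3 → match
4 → match
5 → no match
6 → no match — must start with 'bb'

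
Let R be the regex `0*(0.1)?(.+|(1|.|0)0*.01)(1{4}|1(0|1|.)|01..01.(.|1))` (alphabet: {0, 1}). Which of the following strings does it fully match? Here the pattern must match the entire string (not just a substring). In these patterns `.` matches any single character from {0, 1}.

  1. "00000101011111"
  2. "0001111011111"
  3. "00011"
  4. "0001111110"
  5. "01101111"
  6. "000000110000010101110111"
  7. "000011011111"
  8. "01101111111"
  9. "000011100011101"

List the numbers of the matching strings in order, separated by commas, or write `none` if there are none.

1 → match
2 → match
3 → match
4 → match
5 → match
6 → match
7 → match
8 → match
9 → no match

1, 2, 3, 4, 5, 6, 7, 8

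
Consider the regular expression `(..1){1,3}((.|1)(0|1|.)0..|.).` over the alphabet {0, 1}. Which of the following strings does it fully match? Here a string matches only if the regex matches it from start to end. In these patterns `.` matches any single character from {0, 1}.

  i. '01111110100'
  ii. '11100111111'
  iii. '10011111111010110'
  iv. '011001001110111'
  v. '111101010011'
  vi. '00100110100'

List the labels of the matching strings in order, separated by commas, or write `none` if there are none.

i → match
ii → match
iii → no match
iv → match
v → match
vi → match

i, ii, iv, v, vi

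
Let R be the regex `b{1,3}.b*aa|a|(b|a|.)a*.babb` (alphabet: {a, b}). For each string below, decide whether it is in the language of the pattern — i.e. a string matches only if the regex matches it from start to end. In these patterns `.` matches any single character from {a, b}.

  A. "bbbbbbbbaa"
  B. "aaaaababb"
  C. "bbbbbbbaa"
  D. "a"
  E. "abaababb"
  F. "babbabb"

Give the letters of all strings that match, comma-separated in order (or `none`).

A, B, C, D, F

A → match
B → match
C → match
D → match
E → no match
F → match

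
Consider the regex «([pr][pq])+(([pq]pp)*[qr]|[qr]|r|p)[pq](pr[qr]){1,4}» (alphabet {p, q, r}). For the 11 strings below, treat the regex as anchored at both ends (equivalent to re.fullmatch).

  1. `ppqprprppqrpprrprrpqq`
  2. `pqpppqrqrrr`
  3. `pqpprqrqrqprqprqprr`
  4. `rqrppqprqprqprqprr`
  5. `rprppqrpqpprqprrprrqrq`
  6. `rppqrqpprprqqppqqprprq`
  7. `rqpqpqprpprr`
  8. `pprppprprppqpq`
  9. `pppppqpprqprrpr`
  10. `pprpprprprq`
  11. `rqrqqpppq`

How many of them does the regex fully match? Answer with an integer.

1 → no match
2 → no match
3 → match
4 → match
5 → no match
6 → no match
7 → no match
8 → no match
9 → no match
10 → no match
11 → no match
Total matched: 2

2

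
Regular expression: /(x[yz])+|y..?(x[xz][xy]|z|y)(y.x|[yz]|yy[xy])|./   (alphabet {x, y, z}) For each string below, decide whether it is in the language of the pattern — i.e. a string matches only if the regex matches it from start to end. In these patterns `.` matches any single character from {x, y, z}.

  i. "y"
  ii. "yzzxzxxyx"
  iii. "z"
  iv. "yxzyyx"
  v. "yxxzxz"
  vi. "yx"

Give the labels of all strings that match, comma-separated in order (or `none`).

i. "y" → match
ii. "yzzxzxxyx" → no match
iii. "z" → match
iv. "yxzyyx" → match
v. "yxxzxz" → match
vi. "yx" → no match

i, iii, iv, v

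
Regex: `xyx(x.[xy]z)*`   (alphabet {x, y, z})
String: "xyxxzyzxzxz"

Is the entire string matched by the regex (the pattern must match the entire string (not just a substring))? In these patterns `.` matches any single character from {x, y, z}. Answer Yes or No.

Yes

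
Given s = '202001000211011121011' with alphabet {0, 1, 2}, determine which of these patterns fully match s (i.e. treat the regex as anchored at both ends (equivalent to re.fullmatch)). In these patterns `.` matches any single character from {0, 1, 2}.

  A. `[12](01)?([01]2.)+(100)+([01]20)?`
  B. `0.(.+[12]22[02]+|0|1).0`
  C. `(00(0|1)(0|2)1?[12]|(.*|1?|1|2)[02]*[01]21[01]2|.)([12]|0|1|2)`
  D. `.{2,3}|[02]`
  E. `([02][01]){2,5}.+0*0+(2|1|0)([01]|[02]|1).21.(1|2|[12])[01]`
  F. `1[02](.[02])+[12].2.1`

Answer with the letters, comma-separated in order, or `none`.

A → no match
B → no match — must start with '0'
C → no match
D → no match
E → match
F → no match — must start with '1'

E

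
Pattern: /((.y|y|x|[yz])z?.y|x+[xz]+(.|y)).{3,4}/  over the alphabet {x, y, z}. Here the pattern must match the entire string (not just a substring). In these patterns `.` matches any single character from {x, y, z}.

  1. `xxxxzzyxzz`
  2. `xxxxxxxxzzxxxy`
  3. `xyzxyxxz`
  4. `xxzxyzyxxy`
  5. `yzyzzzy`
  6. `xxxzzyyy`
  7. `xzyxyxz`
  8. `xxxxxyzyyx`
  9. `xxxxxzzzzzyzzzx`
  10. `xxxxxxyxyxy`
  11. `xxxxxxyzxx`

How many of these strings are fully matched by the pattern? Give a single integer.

1 → match
2 → match
3 → match
4 → no match
5 → match
6 → match
7 → match
8 → match
9 → match
10 → match
11 → match
Total matched: 10

10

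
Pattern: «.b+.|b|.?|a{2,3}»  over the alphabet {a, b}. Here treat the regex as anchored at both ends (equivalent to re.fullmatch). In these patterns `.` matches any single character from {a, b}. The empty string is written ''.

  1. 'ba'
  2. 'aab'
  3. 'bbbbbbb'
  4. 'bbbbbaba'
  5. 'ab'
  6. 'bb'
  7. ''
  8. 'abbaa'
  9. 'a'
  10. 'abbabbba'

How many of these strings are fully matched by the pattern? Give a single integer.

3

1. 'ba' → no match
2. 'aab' → no match
3. 'bbbbbbb' → match
4. 'bbbbbaba' → no match
5. 'ab' → no match
6. 'bb' → no match
7. '' → match
8. 'abbaa' → no match
9. 'a' → match
10. 'abbabbba' → no match
Total matched: 3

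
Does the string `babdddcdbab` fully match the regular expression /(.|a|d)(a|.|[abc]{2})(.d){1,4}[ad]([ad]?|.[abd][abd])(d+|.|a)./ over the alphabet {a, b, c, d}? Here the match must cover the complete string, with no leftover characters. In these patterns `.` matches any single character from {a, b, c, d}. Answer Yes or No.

Yes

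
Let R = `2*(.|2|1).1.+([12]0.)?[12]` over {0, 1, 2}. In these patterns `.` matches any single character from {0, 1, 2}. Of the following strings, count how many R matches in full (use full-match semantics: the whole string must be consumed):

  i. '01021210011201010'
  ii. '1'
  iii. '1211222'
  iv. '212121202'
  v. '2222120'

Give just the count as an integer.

i → no match
ii → no match
iii → match
iv → match
v → no match
Total matched: 2

2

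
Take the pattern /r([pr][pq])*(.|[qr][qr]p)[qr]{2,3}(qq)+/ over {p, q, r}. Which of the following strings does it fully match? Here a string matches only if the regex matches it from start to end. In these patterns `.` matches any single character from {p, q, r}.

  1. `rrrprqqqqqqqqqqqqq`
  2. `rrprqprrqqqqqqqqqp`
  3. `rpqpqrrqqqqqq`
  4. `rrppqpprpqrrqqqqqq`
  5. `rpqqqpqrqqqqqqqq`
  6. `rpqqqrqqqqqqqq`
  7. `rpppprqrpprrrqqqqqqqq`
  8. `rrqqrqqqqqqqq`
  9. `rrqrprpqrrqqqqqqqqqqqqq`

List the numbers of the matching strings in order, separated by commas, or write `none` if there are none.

1, 3, 4, 5, 6, 7, 8, 9

1 → match
2 → no match — must end with `qq`
3 → match
4 → match
5 → match
6 → match
7 → match
8 → match
9 → match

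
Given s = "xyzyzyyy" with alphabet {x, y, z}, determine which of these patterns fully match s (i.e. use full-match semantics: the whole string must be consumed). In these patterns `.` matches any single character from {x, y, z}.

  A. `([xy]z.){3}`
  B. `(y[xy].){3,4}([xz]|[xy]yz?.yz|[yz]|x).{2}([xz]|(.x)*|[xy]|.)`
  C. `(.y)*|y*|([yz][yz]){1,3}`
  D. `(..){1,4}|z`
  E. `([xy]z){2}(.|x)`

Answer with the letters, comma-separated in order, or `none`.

A → no match
B → no match — must start with "y"
C → match
D → match
E → no match

C, D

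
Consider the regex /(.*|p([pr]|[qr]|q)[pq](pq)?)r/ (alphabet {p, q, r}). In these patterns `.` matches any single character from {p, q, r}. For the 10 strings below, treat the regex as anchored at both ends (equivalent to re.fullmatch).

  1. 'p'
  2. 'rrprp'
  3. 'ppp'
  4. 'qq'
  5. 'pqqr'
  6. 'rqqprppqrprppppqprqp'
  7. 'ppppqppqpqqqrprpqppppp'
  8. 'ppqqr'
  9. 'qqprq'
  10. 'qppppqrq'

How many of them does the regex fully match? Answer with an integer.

1 → no match — must end with 'r'
2 → no match — must end with 'r'
3 → no match — must end with 'r'
4 → no match — must end with 'r'
5 → match
6 → no match — must end with 'r'
7 → no match — must end with 'r'
8 → match
9 → no match — must end with 'r'
10 → no match — must end with 'r'
Total matched: 2

2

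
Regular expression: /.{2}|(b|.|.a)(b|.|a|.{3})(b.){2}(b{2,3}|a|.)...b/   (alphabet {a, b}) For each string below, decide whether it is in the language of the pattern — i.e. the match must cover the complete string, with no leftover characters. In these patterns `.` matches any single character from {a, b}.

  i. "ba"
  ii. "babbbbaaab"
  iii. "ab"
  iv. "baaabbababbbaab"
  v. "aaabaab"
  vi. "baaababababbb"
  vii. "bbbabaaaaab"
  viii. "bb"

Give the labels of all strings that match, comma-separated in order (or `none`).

i, iii, iv, vi, vii, viii

i → match
ii → no match
iii → match
iv → match
v → no match
vi → match
vii → match
viii → match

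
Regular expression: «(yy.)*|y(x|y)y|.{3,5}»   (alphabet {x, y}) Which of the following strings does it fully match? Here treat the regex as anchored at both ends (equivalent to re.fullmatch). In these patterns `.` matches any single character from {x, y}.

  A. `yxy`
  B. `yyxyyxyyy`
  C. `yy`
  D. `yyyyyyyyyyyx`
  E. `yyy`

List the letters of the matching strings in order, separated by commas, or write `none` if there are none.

A, B, D, E

A → match
B → match
C → no match
D → match
E → match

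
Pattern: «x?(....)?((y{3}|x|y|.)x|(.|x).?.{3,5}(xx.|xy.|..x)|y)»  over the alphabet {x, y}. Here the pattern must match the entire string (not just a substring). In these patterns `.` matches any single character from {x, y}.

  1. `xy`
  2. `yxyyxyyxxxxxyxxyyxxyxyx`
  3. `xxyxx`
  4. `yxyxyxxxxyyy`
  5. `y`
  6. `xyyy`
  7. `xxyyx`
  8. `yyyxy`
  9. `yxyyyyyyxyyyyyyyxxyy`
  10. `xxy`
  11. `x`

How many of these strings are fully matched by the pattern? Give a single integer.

1. `xy` → match
2 → no match
3. `xxyxx` → no match
4. `yxyxyxxxxyyy` → no match
5. `y` → match
6. `xyyy` → no match
7. `xxyyx` → no match
8. `yyyxy` → match
9 → no match
10. `xxy` → no match
11. `x` → no match
Total matched: 3

3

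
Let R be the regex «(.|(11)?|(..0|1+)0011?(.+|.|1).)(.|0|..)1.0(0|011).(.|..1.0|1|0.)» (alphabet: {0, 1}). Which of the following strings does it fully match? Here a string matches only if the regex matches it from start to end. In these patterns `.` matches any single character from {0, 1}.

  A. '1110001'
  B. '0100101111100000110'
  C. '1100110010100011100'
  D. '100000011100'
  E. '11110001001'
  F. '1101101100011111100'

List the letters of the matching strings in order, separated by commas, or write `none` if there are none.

A, C

A. '1110001' → match
B → no match
C → match
D. '100000011100' → no match
E. '11110001001' → no match
F → no match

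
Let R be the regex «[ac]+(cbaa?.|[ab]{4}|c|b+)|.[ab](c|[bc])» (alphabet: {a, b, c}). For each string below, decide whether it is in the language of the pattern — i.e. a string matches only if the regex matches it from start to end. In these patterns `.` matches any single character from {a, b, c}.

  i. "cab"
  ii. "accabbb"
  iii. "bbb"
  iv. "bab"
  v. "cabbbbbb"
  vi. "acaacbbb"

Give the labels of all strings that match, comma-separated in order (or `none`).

i → match
ii → match
iii → match
iv → match
v → match
vi → match

i, ii, iii, iv, v, vi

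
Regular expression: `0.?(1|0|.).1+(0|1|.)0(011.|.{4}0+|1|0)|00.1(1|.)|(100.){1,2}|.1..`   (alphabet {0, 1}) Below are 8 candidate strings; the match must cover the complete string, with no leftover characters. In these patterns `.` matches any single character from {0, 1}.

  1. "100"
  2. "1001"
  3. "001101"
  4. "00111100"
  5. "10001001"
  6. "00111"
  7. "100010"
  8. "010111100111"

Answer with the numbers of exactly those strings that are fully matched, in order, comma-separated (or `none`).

1 → no match
2 → match
3 → no match
4 → match
5 → match
6 → match
7 → no match
8 → match

2, 4, 5, 6, 8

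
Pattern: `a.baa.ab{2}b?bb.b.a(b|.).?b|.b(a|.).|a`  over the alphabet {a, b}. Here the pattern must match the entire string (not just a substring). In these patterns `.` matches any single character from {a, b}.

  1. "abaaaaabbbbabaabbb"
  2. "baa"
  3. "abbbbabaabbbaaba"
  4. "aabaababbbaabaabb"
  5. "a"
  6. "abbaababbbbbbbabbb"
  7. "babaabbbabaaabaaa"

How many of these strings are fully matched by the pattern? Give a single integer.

1 → no match
2 → no match
3 → no match
4 → no match
5 → match
6 → match
7 → no match
Total matched: 2

2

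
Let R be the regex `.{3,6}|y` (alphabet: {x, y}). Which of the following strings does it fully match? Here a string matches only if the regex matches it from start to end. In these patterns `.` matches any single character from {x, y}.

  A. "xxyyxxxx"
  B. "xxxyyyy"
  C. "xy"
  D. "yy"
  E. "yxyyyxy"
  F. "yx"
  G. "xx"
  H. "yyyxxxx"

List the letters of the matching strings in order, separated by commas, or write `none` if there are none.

A → no match
B → no match
C → no match
D → no match
E → no match
F → no match
G → no match
H → no match

none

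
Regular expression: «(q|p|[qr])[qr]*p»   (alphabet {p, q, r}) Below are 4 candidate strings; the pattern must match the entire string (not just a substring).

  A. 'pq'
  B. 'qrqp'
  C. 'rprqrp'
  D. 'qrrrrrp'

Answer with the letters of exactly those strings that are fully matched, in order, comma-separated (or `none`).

A. 'pq' → no match — must end with 'p'
B. 'qrqp' → match
C. 'rprqrp' → no match
D. 'qrrrrrp' → match

B, D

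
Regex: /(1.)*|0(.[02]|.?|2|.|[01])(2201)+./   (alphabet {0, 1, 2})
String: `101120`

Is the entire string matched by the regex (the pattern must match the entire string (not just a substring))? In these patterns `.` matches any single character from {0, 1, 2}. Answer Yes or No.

No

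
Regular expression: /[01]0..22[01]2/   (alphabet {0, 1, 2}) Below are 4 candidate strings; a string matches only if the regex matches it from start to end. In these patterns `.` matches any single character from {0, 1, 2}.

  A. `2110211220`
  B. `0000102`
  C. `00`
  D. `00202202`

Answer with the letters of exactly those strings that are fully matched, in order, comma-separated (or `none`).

D

A → no match — must end with `2`
B → no match
C → no match — must end with `2`
D → match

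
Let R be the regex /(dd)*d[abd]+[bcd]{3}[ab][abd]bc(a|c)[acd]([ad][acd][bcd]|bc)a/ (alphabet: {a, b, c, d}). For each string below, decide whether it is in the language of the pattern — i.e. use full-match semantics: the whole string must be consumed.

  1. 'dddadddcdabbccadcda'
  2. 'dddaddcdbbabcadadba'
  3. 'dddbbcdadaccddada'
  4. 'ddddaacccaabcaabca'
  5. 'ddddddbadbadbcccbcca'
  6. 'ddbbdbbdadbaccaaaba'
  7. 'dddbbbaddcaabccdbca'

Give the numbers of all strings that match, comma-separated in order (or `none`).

1, 2, 4, 7

1 → match
2 → match
3 → no match
4 → match
5 → no match
6 → no match
7 → match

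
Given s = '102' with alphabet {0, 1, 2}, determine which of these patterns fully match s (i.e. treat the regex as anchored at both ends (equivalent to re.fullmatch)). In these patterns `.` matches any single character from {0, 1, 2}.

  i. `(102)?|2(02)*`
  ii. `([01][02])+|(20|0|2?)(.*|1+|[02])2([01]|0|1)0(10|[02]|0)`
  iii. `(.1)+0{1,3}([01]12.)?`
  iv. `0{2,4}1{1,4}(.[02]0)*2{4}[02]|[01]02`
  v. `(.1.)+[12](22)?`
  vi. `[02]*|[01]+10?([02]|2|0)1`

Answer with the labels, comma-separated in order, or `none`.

i, iv

i → match
ii → no match
iii → no match
iv → match
v → no match
vi → no match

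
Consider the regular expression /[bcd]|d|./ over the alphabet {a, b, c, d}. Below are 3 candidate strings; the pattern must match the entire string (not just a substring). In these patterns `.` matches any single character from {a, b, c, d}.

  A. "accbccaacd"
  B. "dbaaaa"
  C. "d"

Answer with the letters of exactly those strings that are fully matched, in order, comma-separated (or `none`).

C

A. "accbccaacd" → no match
B. "dbaaaa" → no match
C. "d" → match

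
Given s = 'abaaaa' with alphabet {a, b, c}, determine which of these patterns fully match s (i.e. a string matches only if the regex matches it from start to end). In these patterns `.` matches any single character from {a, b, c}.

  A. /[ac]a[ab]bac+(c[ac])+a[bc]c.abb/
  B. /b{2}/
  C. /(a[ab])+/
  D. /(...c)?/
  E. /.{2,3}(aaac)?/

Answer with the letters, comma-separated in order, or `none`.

A → no match — must end with 'abb'
B → no match — must start with 'b'
C → match
D → no match
E → no match

C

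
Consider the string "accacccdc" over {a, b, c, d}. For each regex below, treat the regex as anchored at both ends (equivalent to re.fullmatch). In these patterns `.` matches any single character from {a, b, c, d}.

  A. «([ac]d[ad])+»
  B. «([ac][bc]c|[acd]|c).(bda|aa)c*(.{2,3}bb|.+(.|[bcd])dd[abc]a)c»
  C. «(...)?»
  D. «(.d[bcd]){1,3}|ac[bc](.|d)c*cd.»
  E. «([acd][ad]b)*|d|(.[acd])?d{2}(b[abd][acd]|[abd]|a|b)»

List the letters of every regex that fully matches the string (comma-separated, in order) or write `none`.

A → no match
B → no match
C → no match
D → match
E → no match

D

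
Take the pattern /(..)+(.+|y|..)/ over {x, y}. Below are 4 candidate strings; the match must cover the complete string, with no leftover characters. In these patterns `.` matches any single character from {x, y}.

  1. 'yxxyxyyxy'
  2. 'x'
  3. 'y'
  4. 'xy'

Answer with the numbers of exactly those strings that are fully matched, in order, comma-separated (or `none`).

1 → match
2 → no match
3 → no match
4 → no match

1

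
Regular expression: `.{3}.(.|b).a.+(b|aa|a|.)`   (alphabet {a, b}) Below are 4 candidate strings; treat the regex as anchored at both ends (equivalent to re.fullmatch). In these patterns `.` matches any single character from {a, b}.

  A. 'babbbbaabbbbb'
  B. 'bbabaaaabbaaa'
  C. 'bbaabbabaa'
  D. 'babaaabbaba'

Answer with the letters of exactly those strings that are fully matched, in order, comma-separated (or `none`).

A → match
B → match
C → match
D → no match

A, B, C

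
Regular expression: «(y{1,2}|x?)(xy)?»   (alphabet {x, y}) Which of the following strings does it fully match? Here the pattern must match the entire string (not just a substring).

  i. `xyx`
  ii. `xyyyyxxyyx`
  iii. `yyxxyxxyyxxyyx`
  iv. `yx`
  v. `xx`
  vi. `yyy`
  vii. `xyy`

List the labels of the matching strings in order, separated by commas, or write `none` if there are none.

none

i. `xyx` → no match
ii. `xyyyyxxyyx` → no match
iii → no match
iv. `yx` → no match
v. `xx` → no match
vi. `yyy` → no match
vii. `xyy` → no match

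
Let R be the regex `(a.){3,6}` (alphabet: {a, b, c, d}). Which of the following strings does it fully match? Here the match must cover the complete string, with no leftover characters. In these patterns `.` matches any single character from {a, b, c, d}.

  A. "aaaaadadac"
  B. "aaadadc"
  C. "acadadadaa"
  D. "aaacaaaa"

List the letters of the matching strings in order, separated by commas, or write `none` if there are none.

A, C, D

A → match
B → no match
C → match
D → match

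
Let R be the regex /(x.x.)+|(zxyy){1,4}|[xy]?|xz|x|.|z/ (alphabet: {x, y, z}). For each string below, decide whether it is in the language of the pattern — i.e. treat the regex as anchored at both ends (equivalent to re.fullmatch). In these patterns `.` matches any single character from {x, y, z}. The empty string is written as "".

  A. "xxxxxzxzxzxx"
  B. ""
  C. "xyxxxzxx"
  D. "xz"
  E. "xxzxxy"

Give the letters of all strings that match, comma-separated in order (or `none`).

A → match
B → match
C → match
D → match
E → no match

A, B, C, D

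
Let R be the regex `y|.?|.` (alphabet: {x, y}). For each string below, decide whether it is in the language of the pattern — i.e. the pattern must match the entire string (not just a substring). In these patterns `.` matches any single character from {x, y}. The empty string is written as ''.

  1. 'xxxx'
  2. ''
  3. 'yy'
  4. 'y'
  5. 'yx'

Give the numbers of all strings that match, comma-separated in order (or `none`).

2, 4

1 → no match
2 → match
3 → no match
4 → match
5 → no match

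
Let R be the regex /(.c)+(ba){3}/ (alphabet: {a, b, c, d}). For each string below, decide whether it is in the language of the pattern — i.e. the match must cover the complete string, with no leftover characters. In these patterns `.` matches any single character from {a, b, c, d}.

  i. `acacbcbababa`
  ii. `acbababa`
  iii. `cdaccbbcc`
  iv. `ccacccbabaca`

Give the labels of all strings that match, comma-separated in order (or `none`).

i, ii

i → match
ii → match
iii → no match — must end with `ba`
iv → no match — must end with `ba`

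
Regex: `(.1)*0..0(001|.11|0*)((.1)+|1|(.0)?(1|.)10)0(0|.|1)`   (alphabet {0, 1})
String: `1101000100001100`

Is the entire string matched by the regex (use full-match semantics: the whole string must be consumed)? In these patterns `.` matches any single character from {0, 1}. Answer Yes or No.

No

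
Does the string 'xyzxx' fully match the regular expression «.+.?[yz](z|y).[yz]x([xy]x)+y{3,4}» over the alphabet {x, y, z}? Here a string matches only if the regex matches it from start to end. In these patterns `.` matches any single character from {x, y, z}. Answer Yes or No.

Every match must end with 'y', but 'xyzxx' does not.

No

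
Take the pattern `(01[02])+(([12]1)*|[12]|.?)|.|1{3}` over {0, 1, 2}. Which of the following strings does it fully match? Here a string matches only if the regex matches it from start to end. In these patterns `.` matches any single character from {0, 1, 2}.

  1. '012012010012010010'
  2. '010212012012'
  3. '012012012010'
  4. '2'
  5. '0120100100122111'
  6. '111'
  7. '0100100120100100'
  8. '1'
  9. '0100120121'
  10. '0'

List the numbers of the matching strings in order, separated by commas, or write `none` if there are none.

1 → match
2 → no match
3 → match
4 → match
5 → match
6 → match
7 → match
8 → match
9 → match
10 → match

1, 3, 4, 5, 6, 7, 8, 9, 10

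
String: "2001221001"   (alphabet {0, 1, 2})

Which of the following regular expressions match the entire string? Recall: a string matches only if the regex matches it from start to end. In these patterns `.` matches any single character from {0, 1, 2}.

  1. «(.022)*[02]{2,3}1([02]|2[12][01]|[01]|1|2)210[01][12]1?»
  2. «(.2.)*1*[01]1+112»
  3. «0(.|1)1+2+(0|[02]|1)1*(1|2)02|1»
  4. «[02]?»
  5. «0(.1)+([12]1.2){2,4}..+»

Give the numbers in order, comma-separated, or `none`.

1 → match
2 → no match — must end with "1112"
3 → no match
4 → no match
5 → no match — must start with "0"

1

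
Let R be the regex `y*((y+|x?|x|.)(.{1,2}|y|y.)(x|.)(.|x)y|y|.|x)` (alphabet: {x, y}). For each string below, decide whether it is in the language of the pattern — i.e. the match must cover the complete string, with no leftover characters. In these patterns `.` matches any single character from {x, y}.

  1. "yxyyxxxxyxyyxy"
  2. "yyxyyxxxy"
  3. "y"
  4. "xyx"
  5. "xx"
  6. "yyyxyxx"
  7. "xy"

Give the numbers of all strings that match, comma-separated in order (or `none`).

1 → no match
2 → no match
3 → match
4 → no match
5 → no match
6 → no match
7 → no match

3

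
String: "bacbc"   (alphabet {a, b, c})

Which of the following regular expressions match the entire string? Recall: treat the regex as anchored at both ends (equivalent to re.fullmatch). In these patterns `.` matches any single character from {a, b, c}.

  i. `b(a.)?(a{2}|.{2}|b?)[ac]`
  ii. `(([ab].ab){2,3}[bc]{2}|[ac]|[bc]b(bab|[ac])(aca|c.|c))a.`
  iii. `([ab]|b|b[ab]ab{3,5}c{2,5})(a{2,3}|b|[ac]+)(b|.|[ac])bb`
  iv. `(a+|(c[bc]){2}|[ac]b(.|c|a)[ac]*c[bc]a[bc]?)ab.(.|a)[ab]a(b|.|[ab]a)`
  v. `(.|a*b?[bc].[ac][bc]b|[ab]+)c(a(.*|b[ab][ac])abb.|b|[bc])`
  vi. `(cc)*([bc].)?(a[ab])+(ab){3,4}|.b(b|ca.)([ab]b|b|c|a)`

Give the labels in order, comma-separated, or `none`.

i

i → match
ii → no match
iii → no match — must end with "bb"
iv → no match
v → no match
vi → no match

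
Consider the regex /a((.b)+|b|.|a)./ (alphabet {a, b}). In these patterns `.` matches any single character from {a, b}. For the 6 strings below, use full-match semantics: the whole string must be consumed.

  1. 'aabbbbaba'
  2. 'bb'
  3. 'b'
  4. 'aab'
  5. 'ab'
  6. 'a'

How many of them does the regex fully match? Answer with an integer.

1 → no match
2 → no match — must start with 'a'
3 → no match — must start with 'a'
4 → match
5 → no match
6 → no match
Total matched: 1

1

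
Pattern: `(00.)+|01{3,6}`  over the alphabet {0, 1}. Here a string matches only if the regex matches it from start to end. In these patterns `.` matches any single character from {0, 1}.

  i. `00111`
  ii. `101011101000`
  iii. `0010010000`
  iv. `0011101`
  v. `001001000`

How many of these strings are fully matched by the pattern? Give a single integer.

1

i → no match
ii → no match
iii → no match
iv → no match
v → match
Total matched: 1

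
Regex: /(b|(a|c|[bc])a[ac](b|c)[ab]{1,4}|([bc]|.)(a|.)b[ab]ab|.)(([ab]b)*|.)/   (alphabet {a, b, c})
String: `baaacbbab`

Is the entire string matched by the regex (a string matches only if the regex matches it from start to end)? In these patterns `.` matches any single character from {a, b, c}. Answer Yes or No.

No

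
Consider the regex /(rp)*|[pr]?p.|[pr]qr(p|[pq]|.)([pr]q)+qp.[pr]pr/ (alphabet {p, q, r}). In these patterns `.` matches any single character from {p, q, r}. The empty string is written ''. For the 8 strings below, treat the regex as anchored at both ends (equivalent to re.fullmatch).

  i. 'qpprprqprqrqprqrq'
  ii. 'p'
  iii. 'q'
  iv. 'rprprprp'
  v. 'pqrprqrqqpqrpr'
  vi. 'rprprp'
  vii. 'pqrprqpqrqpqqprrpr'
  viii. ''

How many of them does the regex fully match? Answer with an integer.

i → no match
ii → no match
iii → no match
iv → match
v → match
vi → match
vii → match
viii → match
Total matched: 5

5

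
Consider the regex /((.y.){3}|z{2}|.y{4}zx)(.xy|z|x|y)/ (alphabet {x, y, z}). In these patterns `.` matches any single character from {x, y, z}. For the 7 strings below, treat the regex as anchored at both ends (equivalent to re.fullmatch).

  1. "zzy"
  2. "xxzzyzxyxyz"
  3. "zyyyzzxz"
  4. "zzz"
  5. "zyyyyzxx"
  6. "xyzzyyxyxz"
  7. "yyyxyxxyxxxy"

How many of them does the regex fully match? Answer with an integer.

5

1 → match
2 → no match
3 → no match
4 → match
5 → match
6 → match
7 → match
Total matched: 5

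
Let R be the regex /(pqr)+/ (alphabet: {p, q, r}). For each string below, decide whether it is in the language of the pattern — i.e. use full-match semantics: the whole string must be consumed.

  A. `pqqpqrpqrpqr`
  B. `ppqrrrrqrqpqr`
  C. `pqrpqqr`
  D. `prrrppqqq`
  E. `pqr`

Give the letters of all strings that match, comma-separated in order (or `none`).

E

A → no match — must start with `pqr`
B → no match — must start with `pqr`
C → no match — must end with `pqr`
D → no match — must start with `pqr`
E → match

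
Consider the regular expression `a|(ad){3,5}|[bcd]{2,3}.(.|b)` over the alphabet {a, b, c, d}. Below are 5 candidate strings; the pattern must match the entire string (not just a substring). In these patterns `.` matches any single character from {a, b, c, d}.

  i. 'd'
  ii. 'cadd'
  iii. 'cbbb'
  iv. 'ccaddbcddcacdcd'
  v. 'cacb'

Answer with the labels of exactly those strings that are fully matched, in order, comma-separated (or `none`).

iii

i. 'd' → no match
ii. 'cadd' → no match
iii. 'cbbb' → match
iv → no match
v. 'cacb' → no match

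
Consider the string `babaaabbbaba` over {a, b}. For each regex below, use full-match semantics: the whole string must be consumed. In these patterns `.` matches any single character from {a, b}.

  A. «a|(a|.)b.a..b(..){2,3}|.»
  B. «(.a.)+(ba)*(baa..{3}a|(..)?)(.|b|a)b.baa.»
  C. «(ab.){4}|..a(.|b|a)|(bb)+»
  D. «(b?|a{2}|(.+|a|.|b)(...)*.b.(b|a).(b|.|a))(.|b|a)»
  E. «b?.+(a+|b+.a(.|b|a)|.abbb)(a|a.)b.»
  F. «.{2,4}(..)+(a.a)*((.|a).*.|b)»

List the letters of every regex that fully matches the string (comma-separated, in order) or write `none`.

D, E, F

A → no match
B → no match
C → no match
D → match
E → match
F → match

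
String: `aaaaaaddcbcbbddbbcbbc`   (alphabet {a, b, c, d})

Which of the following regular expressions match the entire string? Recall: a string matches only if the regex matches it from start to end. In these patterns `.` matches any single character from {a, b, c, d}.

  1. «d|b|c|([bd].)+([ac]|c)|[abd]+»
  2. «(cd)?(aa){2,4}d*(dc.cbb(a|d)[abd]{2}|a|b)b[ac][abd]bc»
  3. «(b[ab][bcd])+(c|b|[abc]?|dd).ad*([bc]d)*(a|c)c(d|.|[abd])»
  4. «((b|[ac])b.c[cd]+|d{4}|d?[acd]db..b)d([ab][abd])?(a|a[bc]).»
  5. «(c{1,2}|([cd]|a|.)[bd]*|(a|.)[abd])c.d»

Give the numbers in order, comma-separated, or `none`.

1 → no match
2 → match
3 → no match — must start with `b`
4 → no match
5 → no match — must end with `d`

2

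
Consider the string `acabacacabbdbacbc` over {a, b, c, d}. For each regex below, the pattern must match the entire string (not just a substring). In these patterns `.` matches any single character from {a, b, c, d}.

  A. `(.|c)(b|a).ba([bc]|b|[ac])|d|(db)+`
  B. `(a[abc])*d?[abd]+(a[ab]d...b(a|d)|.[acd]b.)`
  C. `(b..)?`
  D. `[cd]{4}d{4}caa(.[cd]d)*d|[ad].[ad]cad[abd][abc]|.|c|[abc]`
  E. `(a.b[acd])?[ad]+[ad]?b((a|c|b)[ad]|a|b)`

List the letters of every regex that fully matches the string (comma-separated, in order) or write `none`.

A → no match
B → match
C → no match
D → no match
E → no match

B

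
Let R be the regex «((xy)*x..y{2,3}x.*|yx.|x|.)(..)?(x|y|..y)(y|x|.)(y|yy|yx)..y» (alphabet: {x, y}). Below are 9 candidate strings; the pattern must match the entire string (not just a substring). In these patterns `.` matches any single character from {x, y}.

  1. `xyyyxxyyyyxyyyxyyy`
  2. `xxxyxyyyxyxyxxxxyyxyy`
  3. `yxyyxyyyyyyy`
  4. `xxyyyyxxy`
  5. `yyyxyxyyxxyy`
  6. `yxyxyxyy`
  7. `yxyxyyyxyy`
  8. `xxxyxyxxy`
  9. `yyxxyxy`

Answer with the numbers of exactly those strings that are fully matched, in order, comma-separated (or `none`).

3, 4, 7, 8

1 → no match
2 → no match
3 → match
4 → match
5 → no match
6 → no match
7 → match
8 → match
9 → no match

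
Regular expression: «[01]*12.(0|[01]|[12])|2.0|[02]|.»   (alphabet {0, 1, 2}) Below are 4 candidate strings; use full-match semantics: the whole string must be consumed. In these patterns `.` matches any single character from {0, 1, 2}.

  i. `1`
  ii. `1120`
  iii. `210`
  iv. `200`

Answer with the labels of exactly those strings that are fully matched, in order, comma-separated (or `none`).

i → match
ii → no match
iii → match
iv → match

i, iii, iv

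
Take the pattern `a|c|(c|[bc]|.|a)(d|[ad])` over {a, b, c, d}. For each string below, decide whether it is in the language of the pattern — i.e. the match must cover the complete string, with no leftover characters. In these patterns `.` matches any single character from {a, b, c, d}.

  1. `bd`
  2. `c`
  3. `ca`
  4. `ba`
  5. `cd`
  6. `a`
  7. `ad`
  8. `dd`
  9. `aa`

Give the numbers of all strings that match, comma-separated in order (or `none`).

1, 2, 3, 4, 5, 6, 7, 8, 9

1 → match
2 → match
3 → match
4 → match
5 → match
6 → match
7 → match
8 → match
9 → match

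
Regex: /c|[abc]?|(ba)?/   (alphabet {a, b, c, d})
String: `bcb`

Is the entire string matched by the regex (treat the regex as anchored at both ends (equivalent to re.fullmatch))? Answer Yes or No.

No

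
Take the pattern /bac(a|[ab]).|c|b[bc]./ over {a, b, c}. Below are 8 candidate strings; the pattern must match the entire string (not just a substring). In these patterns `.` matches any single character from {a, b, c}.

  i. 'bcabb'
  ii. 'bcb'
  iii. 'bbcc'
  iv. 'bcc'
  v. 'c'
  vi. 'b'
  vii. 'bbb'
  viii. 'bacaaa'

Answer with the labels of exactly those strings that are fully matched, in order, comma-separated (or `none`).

i. 'bcabb' → no match
ii. 'bcb' → match
iii. 'bbcc' → no match
iv. 'bcc' → match
v. 'c' → match
vi. 'b' → no match
vii. 'bbb' → match
viii. 'bacaaa' → no match

ii, iv, v, vii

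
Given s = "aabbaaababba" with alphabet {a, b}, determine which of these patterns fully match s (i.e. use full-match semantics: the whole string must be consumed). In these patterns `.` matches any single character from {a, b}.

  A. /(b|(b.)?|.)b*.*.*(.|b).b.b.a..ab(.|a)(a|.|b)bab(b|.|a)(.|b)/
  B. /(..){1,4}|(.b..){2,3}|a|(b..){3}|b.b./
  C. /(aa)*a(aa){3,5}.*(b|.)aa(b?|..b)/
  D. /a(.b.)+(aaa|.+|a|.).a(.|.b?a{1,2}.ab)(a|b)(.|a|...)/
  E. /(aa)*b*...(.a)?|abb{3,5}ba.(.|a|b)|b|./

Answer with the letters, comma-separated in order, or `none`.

A → no match
B → no match
C → no match
D → match
E → no match

D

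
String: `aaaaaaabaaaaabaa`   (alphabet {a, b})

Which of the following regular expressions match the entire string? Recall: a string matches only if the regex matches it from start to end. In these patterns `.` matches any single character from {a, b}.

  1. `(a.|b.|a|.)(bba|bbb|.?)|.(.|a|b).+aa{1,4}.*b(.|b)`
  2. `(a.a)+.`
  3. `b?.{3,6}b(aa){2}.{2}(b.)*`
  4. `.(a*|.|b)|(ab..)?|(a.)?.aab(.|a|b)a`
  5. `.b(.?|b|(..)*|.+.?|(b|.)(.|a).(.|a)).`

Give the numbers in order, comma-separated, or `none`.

1 → no match
2 → match
3 → no match
4 → no match
5 → no match

2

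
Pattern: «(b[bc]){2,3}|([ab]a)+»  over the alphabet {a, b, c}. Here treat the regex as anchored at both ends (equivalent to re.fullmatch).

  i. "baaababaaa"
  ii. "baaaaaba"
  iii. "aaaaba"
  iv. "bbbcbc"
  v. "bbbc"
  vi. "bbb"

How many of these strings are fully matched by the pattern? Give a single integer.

5

i → match
ii → match
iii → match
iv → match
v → match
vi → no match
Total matched: 5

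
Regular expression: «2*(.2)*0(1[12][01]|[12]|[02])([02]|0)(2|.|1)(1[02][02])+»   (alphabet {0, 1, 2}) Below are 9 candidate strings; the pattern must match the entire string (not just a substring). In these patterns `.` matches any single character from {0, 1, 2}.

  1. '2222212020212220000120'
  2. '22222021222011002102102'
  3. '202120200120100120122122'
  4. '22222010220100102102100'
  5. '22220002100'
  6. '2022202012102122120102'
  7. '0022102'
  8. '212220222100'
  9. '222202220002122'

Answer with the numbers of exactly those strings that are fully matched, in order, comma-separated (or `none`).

1, 2, 3, 5, 6, 7, 8, 9

1 → match
2 → match
3 → match
4 → no match
5 → match
6 → match
7 → match
8 → match
9 → match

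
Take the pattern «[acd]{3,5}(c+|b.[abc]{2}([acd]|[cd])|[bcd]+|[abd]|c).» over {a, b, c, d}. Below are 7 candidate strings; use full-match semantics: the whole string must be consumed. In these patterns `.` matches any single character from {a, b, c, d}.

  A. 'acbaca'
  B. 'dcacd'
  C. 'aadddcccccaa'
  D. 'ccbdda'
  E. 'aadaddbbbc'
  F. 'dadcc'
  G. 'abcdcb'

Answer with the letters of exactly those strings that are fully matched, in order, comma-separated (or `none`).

A → no match
B → match
C → no match
D → no match
E → match
F → match
G → no match

B, E, F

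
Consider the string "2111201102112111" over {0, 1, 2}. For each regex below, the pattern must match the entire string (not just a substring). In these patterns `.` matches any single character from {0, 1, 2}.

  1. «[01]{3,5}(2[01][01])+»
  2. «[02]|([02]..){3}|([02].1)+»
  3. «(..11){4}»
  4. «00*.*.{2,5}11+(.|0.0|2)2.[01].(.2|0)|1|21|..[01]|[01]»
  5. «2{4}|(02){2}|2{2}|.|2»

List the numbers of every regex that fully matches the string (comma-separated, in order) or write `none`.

1 → no match
2 → no match
3 → match
4 → no match
5 → no match

3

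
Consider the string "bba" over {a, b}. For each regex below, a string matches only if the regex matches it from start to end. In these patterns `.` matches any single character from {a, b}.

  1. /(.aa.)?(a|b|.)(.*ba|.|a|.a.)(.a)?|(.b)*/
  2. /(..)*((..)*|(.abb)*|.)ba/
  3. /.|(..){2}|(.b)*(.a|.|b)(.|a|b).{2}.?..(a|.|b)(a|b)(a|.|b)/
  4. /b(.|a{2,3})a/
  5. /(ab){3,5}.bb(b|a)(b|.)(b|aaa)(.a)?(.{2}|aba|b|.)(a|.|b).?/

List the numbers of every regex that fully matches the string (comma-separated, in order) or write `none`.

1, 2, 4

1 → match
2 → match
3 → no match
4 → match
5 → no match — must start with "ab"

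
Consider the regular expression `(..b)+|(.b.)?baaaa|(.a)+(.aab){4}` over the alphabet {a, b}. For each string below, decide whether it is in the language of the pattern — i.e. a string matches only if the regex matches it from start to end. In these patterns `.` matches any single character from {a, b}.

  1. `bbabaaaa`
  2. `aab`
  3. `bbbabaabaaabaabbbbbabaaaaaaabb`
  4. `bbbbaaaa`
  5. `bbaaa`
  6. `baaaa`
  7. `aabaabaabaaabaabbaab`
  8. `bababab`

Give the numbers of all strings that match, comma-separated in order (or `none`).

1 → match
2 → match
3 → no match
4 → match
5 → no match
6 → match
7 → no match
8 → no match

1, 2, 4, 6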